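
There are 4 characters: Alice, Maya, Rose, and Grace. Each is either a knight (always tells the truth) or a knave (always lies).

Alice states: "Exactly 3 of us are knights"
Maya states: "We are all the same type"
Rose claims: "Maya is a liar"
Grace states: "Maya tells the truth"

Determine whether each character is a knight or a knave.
Alice is a knave.
Maya is a knave.
Rose is a knight.
Grace is a knave.

Verification:
- Alice (knave) says "Exactly 3 of us are knights" - this is FALSE (a lie) because there are 1 knights.
- Maya (knave) says "We are all the same type" - this is FALSE (a lie) because Rose is a knight and Alice, Maya, and Grace are knaves.
- Rose (knight) says "Maya is a liar" - this is TRUE because Maya is a knave.
- Grace (knave) says "Maya tells the truth" - this is FALSE (a lie) because Maya is a knave.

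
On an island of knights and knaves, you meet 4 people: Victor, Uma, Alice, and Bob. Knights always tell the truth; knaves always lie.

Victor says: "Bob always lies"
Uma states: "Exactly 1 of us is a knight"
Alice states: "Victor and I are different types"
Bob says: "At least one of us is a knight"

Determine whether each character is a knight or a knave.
Victor is a knave.
Uma is a knave.
Alice is a knight.
Bob is a knight.

Verification:
- Victor (knave) says "Bob always lies" - this is FALSE (a lie) because Bob is a knight.
- Uma (knave) says "Exactly 1 of us is a knight" - this is FALSE (a lie) because there are 2 knights.
- Alice (knight) says "Victor and I are different types" - this is TRUE because Alice is a knight and Victor is a knave.
- Bob (knight) says "At least one of us is a knight" - this is TRUE because Alice and Bob are knights.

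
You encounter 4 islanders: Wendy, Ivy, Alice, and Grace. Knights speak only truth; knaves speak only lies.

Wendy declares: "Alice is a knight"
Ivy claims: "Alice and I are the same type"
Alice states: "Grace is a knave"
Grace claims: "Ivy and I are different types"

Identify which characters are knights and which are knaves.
Wendy is a knight.
Ivy is a knave.
Alice is a knight.
Grace is a knave.

Verification:
- Wendy (knight) says "Alice is a knight" - this is TRUE because Alice is a knight.
- Ivy (knave) says "Alice and I are the same type" - this is FALSE (a lie) because Ivy is a knave and Alice is a knight.
- Alice (knight) says "Grace is a knave" - this is TRUE because Grace is a knave.
- Grace (knave) says "Ivy and I are different types" - this is FALSE (a lie) because Grace is a knave and Ivy is a knave.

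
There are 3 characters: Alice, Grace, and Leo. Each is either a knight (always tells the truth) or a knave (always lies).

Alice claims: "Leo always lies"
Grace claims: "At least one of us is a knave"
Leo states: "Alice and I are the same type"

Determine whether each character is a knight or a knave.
Alice is a knight.
Grace is a knight.
Leo is a knave.

Verification:
- Alice (knight) says "Leo always lies" - this is TRUE because Leo is a knave.
- Grace (knight) says "At least one of us is a knave" - this is TRUE because Leo is a knave.
- Leo (knave) says "Alice and I are the same type" - this is FALSE (a lie) because Leo is a knave and Alice is a knight.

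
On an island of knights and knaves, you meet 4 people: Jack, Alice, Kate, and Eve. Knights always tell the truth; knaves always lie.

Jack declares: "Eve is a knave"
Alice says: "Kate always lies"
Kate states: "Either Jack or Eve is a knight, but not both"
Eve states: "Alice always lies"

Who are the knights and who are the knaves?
Jack is a knave.
Alice is a knave.
Kate is a knight.
Eve is a knight.

Verification:
- Jack (knave) says "Eve is a knave" - this is FALSE (a lie) because Eve is a knight.
- Alice (knave) says "Kate always lies" - this is FALSE (a lie) because Kate is a knight.
- Kate (knight) says "Either Jack or Eve is a knight, but not both" - this is TRUE because Jack is a knave and Eve is a knight.
- Eve (knight) says "Alice always lies" - this is TRUE because Alice is a knave.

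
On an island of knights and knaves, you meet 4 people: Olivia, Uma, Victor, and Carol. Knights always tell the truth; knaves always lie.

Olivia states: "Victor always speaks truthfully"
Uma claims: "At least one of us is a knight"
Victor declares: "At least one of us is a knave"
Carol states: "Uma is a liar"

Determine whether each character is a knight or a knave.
Olivia is a knight.
Uma is a knight.
Victor is a knight.
Carol is a knave.

Verification:
- Olivia (knight) says "Victor always speaks truthfully" - this is TRUE because Victor is a knight.
- Uma (knight) says "At least one of us is a knight" - this is TRUE because Olivia, Uma, and Victor are knights.
- Victor (knight) says "At least one of us is a knave" - this is TRUE because Carol is a knave.
- Carol (knave) says "Uma is a liar" - this is FALSE (a lie) because Uma is a knight.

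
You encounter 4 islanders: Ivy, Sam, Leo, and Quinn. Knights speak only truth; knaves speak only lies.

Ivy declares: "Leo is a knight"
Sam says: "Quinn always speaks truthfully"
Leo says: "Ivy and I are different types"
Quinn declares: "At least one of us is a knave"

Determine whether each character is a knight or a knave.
Ivy is a knave.
Sam is a knight.
Leo is a knave.
Quinn is a knight.

Verification:
- Ivy (knave) says "Leo is a knight" - this is FALSE (a lie) because Leo is a knave.
- Sam (knight) says "Quinn always speaks truthfully" - this is TRUE because Quinn is a knight.
- Leo (knave) says "Ivy and I are different types" - this is FALSE (a lie) because Leo is a knave and Ivy is a knave.
- Quinn (knight) says "At least one of us is a knave" - this is TRUE because Ivy and Leo are knaves.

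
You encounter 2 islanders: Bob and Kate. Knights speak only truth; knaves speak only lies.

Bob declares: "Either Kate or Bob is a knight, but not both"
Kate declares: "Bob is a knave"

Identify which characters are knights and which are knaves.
Bob is a knight.
Kate is a knave.

Verification:
- Bob (knight) says "Either Kate or Bob is a knight, but not both" - this is TRUE because Kate is a knave and Bob is a knight.
- Kate (knave) says "Bob is a knave" - this is FALSE (a lie) because Bob is a knight.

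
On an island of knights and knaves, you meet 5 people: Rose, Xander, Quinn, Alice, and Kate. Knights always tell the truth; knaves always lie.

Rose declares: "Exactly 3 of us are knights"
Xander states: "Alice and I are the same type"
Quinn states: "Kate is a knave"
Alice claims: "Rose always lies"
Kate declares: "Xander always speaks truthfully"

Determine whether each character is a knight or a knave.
Rose is a knave.
Xander is a knave.
Quinn is a knight.
Alice is a knight.
Kate is a knave.

Verification:
- Rose (knave) says "Exactly 3 of us are knights" - this is FALSE (a lie) because there are 2 knights.
- Xander (knave) says "Alice and I are the same type" - this is FALSE (a lie) because Xander is a knave and Alice is a knight.
- Quinn (knight) says "Kate is a knave" - this is TRUE because Kate is a knave.
- Alice (knight) says "Rose always lies" - this is TRUE because Rose is a knave.
- Kate (knave) says "Xander always speaks truthfully" - this is FALSE (a lie) because Xander is a knave.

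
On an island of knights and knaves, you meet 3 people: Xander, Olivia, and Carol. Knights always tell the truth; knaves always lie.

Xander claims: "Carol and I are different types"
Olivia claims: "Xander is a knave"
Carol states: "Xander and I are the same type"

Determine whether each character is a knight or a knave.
Xander is a knight.
Olivia is a knave.
Carol is a knave.

Verification:
- Xander (knight) says "Carol and I are different types" - this is TRUE because Xander is a knight and Carol is a knave.
- Olivia (knave) says "Xander is a knave" - this is FALSE (a lie) because Xander is a knight.
- Carol (knave) says "Xander and I are the same type" - this is FALSE (a lie) because Carol is a knave and Xander is a knight.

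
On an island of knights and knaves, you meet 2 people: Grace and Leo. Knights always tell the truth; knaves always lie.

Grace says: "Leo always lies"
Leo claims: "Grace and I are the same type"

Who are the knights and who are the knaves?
Grace is a knight.
Leo is a knave.

Verification:
- Grace (knight) says "Leo always lies" - this is TRUE because Leo is a knave.
- Leo (knave) says "Grace and I are the same type" - this is FALSE (a lie) because Leo is a knave and Grace is a knight.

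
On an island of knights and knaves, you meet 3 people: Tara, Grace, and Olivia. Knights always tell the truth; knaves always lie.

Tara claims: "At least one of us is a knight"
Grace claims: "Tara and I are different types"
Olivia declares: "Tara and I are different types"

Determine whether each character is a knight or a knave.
Tara is a knave.
Grace is a knave.
Olivia is a knave.

Verification:
- Tara (knave) says "At least one of us is a knight" - this is FALSE (a lie) because no one is a knight.
- Grace (knave) says "Tara and I are different types" - this is FALSE (a lie) because Grace is a knave and Tara is a knave.
- Olivia (knave) says "Tara and I are different types" - this is FALSE (a lie) because Olivia is a knave and Tara is a knave.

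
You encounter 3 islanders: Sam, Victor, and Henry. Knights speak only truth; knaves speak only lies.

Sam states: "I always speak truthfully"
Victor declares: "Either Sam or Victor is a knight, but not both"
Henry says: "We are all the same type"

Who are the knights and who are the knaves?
Sam is a knave.
Victor is a knight.
Henry is a knave.

Verification:
- Sam (knave) says "I always speak truthfully" - this is FALSE (a lie) because Sam is a knave.
- Victor (knight) says "Either Sam or Victor is a knight, but not both" - this is TRUE because Sam is a knave and Victor is a knight.
- Henry (knave) says "We are all the same type" - this is FALSE (a lie) because Victor is a knight and Sam and Henry are knaves.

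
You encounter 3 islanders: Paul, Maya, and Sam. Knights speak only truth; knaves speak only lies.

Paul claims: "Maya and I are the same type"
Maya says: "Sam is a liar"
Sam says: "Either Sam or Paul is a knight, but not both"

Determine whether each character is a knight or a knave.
Paul is a knave.
Maya is a knight.
Sam is a knave.

Verification:
- Paul (knave) says "Maya and I are the same type" - this is FALSE (a lie) because Paul is a knave and Maya is a knight.
- Maya (knight) says "Sam is a liar" - this is TRUE because Sam is a knave.
- Sam (knave) says "Either Sam or Paul is a knight, but not both" - this is FALSE (a lie) because Sam is a knave and Paul is a knave.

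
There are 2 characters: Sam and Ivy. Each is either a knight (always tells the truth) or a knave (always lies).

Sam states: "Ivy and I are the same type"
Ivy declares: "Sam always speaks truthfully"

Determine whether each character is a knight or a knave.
Sam is a knight.
Ivy is a knight.

Verification:
- Sam (knight) says "Ivy and I are the same type" - this is TRUE because Sam is a knight and Ivy is a knight.
- Ivy (knight) says "Sam always speaks truthfully" - this is TRUE because Sam is a knight.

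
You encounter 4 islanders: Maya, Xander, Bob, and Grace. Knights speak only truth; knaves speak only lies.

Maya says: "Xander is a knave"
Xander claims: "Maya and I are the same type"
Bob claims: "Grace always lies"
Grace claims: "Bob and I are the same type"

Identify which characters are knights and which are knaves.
Maya is a knight.
Xander is a knave.
Bob is a knight.
Grace is a knave.

Verification:
- Maya (knight) says "Xander is a knave" - this is TRUE because Xander is a knave.
- Xander (knave) says "Maya and I are the same type" - this is FALSE (a lie) because Xander is a knave and Maya is a knight.
- Bob (knight) says "Grace always lies" - this is TRUE because Grace is a knave.
- Grace (knave) says "Bob and I are the same type" - this is FALSE (a lie) because Grace is a knave and Bob is a knight.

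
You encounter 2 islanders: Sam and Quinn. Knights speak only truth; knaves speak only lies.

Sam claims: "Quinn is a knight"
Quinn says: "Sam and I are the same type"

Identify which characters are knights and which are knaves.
Sam is a knight.
Quinn is a knight.

Verification:
- Sam (knight) says "Quinn is a knight" - this is TRUE because Quinn is a knight.
- Quinn (knight) says "Sam and I are the same type" - this is TRUE because Quinn is a knight and Sam is a knight.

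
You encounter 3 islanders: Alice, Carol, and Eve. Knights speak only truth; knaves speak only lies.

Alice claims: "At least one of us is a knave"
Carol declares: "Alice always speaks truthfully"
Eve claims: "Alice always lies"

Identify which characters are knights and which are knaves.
Alice is a knight.
Carol is a knight.
Eve is a knave.

Verification:
- Alice (knight) says "At least one of us is a knave" - this is TRUE because Eve is a knave.
- Carol (knight) says "Alice always speaks truthfully" - this is TRUE because Alice is a knight.
- Eve (knave) says "Alice always lies" - this is FALSE (a lie) because Alice is a knight.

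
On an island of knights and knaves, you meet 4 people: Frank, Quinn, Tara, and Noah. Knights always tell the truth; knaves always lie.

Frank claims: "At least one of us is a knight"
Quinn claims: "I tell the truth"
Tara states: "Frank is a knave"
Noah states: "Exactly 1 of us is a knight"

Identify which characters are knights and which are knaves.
Frank is a knight.
Quinn is a knight.
Tara is a knave.
Noah is a knave.

Verification:
- Frank (knight) says "At least one of us is a knight" - this is TRUE because Frank and Quinn are knights.
- Quinn (knight) says "I tell the truth" - this is TRUE because Quinn is a knight.
- Tara (knave) says "Frank is a knave" - this is FALSE (a lie) because Frank is a knight.
- Noah (knave) says "Exactly 1 of us is a knight" - this is FALSE (a lie) because there are 2 knights.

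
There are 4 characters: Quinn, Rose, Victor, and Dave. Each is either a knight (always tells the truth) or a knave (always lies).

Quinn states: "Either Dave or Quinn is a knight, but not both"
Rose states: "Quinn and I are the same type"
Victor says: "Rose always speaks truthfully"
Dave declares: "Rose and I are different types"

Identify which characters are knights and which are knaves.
Quinn is a knight.
Rose is a knave.
Victor is a knave.
Dave is a knave.

Verification:
- Quinn (knight) says "Either Dave or Quinn is a knight, but not both" - this is TRUE because Dave is a knave and Quinn is a knight.
- Rose (knave) says "Quinn and I are the same type" - this is FALSE (a lie) because Rose is a knave and Quinn is a knight.
- Victor (knave) says "Rose always speaks truthfully" - this is FALSE (a lie) because Rose is a knave.
- Dave (knave) says "Rose and I are different types" - this is FALSE (a lie) because Dave is a knave and Rose is a knave.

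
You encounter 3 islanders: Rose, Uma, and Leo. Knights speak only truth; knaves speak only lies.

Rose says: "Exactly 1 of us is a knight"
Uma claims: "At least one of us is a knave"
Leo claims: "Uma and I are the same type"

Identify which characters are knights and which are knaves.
Rose is a knave.
Uma is a knight.
Leo is a knight.

Verification:
- Rose (knave) says "Exactly 1 of us is a knight" - this is FALSE (a lie) because there are 2 knights.
- Uma (knight) says "At least one of us is a knave" - this is TRUE because Rose is a knave.
- Leo (knight) says "Uma and I are the same type" - this is TRUE because Leo is a knight and Uma is a knight.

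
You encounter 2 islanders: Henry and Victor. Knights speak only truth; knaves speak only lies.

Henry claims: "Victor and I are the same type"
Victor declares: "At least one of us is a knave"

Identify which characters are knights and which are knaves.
Henry is a knave.
Victor is a knight.

Verification:
- Henry (knave) says "Victor and I are the same type" - this is FALSE (a lie) because Henry is a knave and Victor is a knight.
- Victor (knight) says "At least one of us is a knave" - this is TRUE because Henry is a knave.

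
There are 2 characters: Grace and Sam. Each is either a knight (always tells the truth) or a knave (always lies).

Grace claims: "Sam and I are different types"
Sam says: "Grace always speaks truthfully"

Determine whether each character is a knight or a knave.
Grace is a knave.
Sam is a knave.

Verification:
- Grace (knave) says "Sam and I are different types" - this is FALSE (a lie) because Grace is a knave and Sam is a knave.
- Sam (knave) says "Grace always speaks truthfully" - this is FALSE (a lie) because Grace is a knave.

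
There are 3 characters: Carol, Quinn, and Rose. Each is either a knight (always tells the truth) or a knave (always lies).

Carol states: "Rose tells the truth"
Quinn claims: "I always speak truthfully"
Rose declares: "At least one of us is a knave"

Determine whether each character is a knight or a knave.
Carol is a knight.
Quinn is a knave.
Rose is a knight.

Verification:
- Carol (knight) says "Rose tells the truth" - this is TRUE because Rose is a knight.
- Quinn (knave) says "I always speak truthfully" - this is FALSE (a lie) because Quinn is a knave.
- Rose (knight) says "At least one of us is a knave" - this is TRUE because Quinn is a knave.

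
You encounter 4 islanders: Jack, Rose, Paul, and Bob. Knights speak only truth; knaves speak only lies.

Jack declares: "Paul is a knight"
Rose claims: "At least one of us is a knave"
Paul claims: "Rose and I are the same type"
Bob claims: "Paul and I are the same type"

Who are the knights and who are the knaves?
Jack is a knight.
Rose is a knight.
Paul is a knight.
Bob is a knave.

Verification:
- Jack (knight) says "Paul is a knight" - this is TRUE because Paul is a knight.
- Rose (knight) says "At least one of us is a knave" - this is TRUE because Bob is a knave.
- Paul (knight) says "Rose and I are the same type" - this is TRUE because Paul is a knight and Rose is a knight.
- Bob (knave) says "Paul and I are the same type" - this is FALSE (a lie) because Bob is a knave and Paul is a knight.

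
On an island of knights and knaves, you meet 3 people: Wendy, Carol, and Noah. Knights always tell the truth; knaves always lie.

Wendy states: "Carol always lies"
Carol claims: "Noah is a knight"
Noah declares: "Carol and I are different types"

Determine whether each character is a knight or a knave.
Wendy is a knight.
Carol is a knave.
Noah is a knave.

Verification:
- Wendy (knight) says "Carol always lies" - this is TRUE because Carol is a knave.
- Carol (knave) says "Noah is a knight" - this is FALSE (a lie) because Noah is a knave.
- Noah (knave) says "Carol and I are different types" - this is FALSE (a lie) because Noah is a knave and Carol is a knave.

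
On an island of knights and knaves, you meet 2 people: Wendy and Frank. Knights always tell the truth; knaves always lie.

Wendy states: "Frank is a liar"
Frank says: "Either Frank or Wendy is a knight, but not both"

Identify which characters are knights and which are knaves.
Wendy is a knave.
Frank is a knight.

Verification:
- Wendy (knave) says "Frank is a liar" - this is FALSE (a lie) because Frank is a knight.
- Frank (knight) says "Either Frank or Wendy is a knight, but not both" - this is TRUE because Frank is a knight and Wendy is a knave.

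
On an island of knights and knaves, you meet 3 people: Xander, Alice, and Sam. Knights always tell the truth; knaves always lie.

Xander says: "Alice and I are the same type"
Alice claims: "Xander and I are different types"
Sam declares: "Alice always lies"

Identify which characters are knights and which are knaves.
Xander is a knave.
Alice is a knight.
Sam is a knave.

Verification:
- Xander (knave) says "Alice and I are the same type" - this is FALSE (a lie) because Xander is a knave and Alice is a knight.
- Alice (knight) says "Xander and I are different types" - this is TRUE because Alice is a knight and Xander is a knave.
- Sam (knave) says "Alice always lies" - this is FALSE (a lie) because Alice is a knight.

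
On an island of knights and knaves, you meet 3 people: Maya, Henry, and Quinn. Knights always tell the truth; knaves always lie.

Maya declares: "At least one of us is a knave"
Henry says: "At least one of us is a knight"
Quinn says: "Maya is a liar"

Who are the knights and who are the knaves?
Maya is a knight.
Henry is a knight.
Quinn is a knave.

Verification:
- Maya (knight) says "At least one of us is a knave" - this is TRUE because Quinn is a knave.
- Henry (knight) says "At least one of us is a knight" - this is TRUE because Maya and Henry are knights.
- Quinn (knave) says "Maya is a liar" - this is FALSE (a lie) because Maya is a knight.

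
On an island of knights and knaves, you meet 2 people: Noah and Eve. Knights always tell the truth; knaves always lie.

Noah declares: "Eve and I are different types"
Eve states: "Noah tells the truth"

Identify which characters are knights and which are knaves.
Noah is a knave.
Eve is a knave.

Verification:
- Noah (knave) says "Eve and I are different types" - this is FALSE (a lie) because Noah is a knave and Eve is a knave.
- Eve (knave) says "Noah tells the truth" - this is FALSE (a lie) because Noah is a knave.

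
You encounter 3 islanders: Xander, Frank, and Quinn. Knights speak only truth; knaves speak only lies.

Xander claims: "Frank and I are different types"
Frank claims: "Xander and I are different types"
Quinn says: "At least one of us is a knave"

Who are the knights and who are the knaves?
Xander is a knave.
Frank is a knave.
Quinn is a knight.

Verification:
- Xander (knave) says "Frank and I are different types" - this is FALSE (a lie) because Xander is a knave and Frank is a knave.
- Frank (knave) says "Xander and I are different types" - this is FALSE (a lie) because Frank is a knave and Xander is a knave.
- Quinn (knight) says "At least one of us is a knave" - this is TRUE because Xander and Frank are knaves.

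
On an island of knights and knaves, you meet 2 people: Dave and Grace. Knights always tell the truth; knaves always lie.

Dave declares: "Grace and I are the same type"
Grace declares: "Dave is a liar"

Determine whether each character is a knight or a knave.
Dave is a knave.
Grace is a knight.

Verification:
- Dave (knave) says "Grace and I are the same type" - this is FALSE (a lie) because Dave is a knave and Grace is a knight.
- Grace (knight) says "Dave is a liar" - this is TRUE because Dave is a knave.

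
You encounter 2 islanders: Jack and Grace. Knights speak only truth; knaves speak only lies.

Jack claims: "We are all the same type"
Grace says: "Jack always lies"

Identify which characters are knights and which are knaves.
Jack is a knave.
Grace is a knight.

Verification:
- Jack (knave) says "We are all the same type" - this is FALSE (a lie) because Grace is a knight and Jack is a knave.
- Grace (knight) says "Jack always lies" - this is TRUE because Jack is a knave.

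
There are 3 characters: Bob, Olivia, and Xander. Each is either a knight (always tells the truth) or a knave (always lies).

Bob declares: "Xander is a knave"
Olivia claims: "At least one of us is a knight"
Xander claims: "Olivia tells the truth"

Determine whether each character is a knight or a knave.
Bob is a knave.
Olivia is a knight.
Xander is a knight.

Verification:
- Bob (knave) says "Xander is a knave" - this is FALSE (a lie) because Xander is a knight.
- Olivia (knight) says "At least one of us is a knight" - this is TRUE because Olivia and Xander are knights.
- Xander (knight) says "Olivia tells the truth" - this is TRUE because Olivia is a knight.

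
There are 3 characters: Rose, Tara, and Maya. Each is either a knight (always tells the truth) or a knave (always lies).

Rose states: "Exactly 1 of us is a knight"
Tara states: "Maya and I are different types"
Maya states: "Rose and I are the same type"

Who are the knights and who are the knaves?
Rose is a knight.
Tara is a knave.
Maya is a knave.

Verification:
- Rose (knight) says "Exactly 1 of us is a knight" - this is TRUE because there are 1 knights.
- Tara (knave) says "Maya and I are different types" - this is FALSE (a lie) because Tara is a knave and Maya is a knave.
- Maya (knave) says "Rose and I are the same type" - this is FALSE (a lie) because Maya is a knave and Rose is a knight.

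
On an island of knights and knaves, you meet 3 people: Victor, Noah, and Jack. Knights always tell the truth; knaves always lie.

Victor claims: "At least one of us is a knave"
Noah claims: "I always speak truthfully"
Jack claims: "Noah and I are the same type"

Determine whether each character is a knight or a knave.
Victor is a knight.
Noah is a knight.
Jack is a knave.

Verification:
- Victor (knight) says "At least one of us is a knave" - this is TRUE because Jack is a knave.
- Noah (knight) says "I always speak truthfully" - this is TRUE because Noah is a knight.
- Jack (knave) says "Noah and I are the same type" - this is FALSE (a lie) because Jack is a knave and Noah is a knight.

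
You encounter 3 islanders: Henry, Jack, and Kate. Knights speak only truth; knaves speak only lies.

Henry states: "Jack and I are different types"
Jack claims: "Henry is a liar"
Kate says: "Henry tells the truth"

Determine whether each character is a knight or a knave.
Henry is a knight.
Jack is a knave.
Kate is a knight.

Verification:
- Henry (knight) says "Jack and I are different types" - this is TRUE because Henry is a knight and Jack is a knave.
- Jack (knave) says "Henry is a liar" - this is FALSE (a lie) because Henry is a knight.
- Kate (knight) says "Henry tells the truth" - this is TRUE because Henry is a knight.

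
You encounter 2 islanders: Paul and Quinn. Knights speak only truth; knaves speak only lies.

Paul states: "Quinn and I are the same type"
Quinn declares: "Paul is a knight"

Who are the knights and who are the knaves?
Paul is a knight.
Quinn is a knight.

Verification:
- Paul (knight) says "Quinn and I are the same type" - this is TRUE because Paul is a knight and Quinn is a knight.
- Quinn (knight) says "Paul is a knight" - this is TRUE because Paul is a knight.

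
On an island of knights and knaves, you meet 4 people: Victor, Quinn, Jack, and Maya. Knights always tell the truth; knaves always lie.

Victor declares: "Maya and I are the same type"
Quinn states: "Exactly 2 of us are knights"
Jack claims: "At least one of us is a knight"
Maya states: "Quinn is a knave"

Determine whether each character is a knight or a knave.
Victor is a knight.
Quinn is a knave.
Jack is a knight.
Maya is a knight.

Verification:
- Victor (knight) says "Maya and I are the same type" - this is TRUE because Victor is a knight and Maya is a knight.
- Quinn (knave) says "Exactly 2 of us are knights" - this is FALSE (a lie) because there are 3 knights.
- Jack (knight) says "At least one of us is a knight" - this is TRUE because Victor, Jack, and Maya are knights.
- Maya (knight) says "Quinn is a knave" - this is TRUE because Quinn is a knave.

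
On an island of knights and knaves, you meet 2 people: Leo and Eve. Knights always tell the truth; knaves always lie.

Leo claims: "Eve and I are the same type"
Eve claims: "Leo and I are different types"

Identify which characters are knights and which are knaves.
Leo is a knave.
Eve is a knight.

Verification:
- Leo (knave) says "Eve and I are the same type" - this is FALSE (a lie) because Leo is a knave and Eve is a knight.
- Eve (knight) says "Leo and I are different types" - this is TRUE because Eve is a knight and Leo is a knave.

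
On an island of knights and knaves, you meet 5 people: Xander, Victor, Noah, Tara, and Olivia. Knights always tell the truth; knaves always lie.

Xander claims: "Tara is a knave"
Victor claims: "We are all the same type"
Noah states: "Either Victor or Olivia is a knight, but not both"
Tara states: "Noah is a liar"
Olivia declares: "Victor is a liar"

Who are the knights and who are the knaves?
Xander is a knight.
Victor is a knave.
Noah is a knight.
Tara is a knave.
Olivia is a knight.

Verification:
- Xander (knight) says "Tara is a knave" - this is TRUE because Tara is a knave.
- Victor (knave) says "We are all the same type" - this is FALSE (a lie) because Xander, Noah, and Olivia are knights and Victor and Tara are knaves.
- Noah (knight) says "Either Victor or Olivia is a knight, but not both" - this is TRUE because Victor is a knave and Olivia is a knight.
- Tara (knave) says "Noah is a liar" - this is FALSE (a lie) because Noah is a knight.
- Olivia (knight) says "Victor is a liar" - this is TRUE because Victor is a knave.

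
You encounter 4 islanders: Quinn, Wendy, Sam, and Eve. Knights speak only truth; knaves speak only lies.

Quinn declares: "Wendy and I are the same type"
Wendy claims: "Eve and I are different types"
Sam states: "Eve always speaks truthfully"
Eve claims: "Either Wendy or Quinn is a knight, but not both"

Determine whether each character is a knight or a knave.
Quinn is a knight.
Wendy is a knight.
Sam is a knave.
Eve is a knave.

Verification:
- Quinn (knight) says "Wendy and I are the same type" - this is TRUE because Quinn is a knight and Wendy is a knight.
- Wendy (knight) says "Eve and I are different types" - this is TRUE because Wendy is a knight and Eve is a knave.
- Sam (knave) says "Eve always speaks truthfully" - this is FALSE (a lie) because Eve is a knave.
- Eve (knave) says "Either Wendy or Quinn is a knight, but not both" - this is FALSE (a lie) because Wendy is a knight and Quinn is a knight.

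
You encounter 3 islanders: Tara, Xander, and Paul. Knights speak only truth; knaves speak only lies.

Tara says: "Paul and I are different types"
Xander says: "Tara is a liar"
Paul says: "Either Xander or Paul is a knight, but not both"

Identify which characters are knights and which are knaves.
Tara is a knight.
Xander is a knave.
Paul is a knave.

Verification:
- Tara (knight) says "Paul and I are different types" - this is TRUE because Tara is a knight and Paul is a knave.
- Xander (knave) says "Tara is a liar" - this is FALSE (a lie) because Tara is a knight.
- Paul (knave) says "Either Xander or Paul is a knight, but not both" - this is FALSE (a lie) because Xander is a knave and Paul is a knave.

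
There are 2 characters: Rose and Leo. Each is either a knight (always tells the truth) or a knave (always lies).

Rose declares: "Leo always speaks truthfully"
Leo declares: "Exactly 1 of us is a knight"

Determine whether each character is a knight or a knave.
Rose is a knave.
Leo is a knave.

Verification:
- Rose (knave) says "Leo always speaks truthfully" - this is FALSE (a lie) because Leo is a knave.
- Leo (knave) says "Exactly 1 of us is a knight" - this is FALSE (a lie) because there are 0 knights.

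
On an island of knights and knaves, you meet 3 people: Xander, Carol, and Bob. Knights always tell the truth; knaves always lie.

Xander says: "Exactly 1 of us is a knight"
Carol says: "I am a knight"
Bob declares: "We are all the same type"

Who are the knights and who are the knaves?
Xander is a knight.
Carol is a knave.
Bob is a knave.

Verification:
- Xander (knight) says "Exactly 1 of us is a knight" - this is TRUE because there are 1 knights.
- Carol (knave) says "I am a knight" - this is FALSE (a lie) because Carol is a knave.
- Bob (knave) says "We are all the same type" - this is FALSE (a lie) because Xander is a knight and Carol and Bob are knaves.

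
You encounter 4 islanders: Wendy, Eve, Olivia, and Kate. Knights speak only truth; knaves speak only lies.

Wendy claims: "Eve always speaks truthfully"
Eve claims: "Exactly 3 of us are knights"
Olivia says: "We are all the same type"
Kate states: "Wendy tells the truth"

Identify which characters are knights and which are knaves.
Wendy is a knight.
Eve is a knight.
Olivia is a knave.
Kate is a knight.

Verification:
- Wendy (knight) says "Eve always speaks truthfully" - this is TRUE because Eve is a knight.
- Eve (knight) says "Exactly 3 of us are knights" - this is TRUE because there are 3 knights.
- Olivia (knave) says "We are all the same type" - this is FALSE (a lie) because Wendy, Eve, and Kate are knights and Olivia is a knave.
- Kate (knight) says "Wendy tells the truth" - this is TRUE because Wendy is a knight.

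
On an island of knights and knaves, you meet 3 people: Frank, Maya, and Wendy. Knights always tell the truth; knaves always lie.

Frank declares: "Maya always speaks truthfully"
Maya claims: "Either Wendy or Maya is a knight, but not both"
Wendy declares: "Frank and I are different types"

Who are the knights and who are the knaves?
Frank is a knave.
Maya is a knave.
Wendy is a knave.

Verification:
- Frank (knave) says "Maya always speaks truthfully" - this is FALSE (a lie) because Maya is a knave.
- Maya (knave) says "Either Wendy or Maya is a knight, but not both" - this is FALSE (a lie) because Wendy is a knave and Maya is a knave.
- Wendy (knave) says "Frank and I are different types" - this is FALSE (a lie) because Wendy is a knave and Frank is a knave.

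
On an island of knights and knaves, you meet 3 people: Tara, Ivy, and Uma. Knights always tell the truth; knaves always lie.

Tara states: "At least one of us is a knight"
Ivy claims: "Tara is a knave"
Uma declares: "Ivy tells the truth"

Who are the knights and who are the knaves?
Tara is a knight.
Ivy is a knave.
Uma is a knave.

Verification:
- Tara (knight) says "At least one of us is a knight" - this is TRUE because Tara is a knight.
- Ivy (knave) says "Tara is a knave" - this is FALSE (a lie) because Tara is a knight.
- Uma (knave) says "Ivy tells the truth" - this is FALSE (a lie) because Ivy is a knave.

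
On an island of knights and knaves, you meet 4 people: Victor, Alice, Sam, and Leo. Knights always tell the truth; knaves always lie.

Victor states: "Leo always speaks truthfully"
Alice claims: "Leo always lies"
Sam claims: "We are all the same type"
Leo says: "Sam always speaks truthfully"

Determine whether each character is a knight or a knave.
Victor is a knave.
Alice is a knight.
Sam is a knave.
Leo is a knave.

Verification:
- Victor (knave) says "Leo always speaks truthfully" - this is FALSE (a lie) because Leo is a knave.
- Alice (knight) says "Leo always lies" - this is TRUE because Leo is a knave.
- Sam (knave) says "We are all the same type" - this is FALSE (a lie) because Alice is a knight and Victor, Sam, and Leo are knaves.
- Leo (knave) says "Sam always speaks truthfully" - this is FALSE (a lie) because Sam is a knave.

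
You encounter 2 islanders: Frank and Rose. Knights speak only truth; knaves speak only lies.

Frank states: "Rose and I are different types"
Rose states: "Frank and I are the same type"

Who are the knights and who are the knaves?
Frank is a knight.
Rose is a knave.

Verification:
- Frank (knight) says "Rose and I are different types" - this is TRUE because Frank is a knight and Rose is a knave.
- Rose (knave) says "Frank and I are the same type" - this is FALSE (a lie) because Rose is a knave and Frank is a knight.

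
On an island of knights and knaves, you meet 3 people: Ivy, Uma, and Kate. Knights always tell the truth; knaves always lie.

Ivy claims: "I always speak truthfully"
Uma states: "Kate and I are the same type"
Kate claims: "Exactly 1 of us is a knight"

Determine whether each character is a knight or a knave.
Ivy is a knave.
Uma is a knave.
Kate is a knight.

Verification:
- Ivy (knave) says "I always speak truthfully" - this is FALSE (a lie) because Ivy is a knave.
- Uma (knave) says "Kate and I are the same type" - this is FALSE (a lie) because Uma is a knave and Kate is a knight.
- Kate (knight) says "Exactly 1 of us is a knight" - this is TRUE because there are 1 knights.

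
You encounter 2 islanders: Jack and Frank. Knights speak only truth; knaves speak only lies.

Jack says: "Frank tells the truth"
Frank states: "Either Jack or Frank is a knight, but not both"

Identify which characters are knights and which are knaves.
Jack is a knave.
Frank is a knave.

Verification:
- Jack (knave) says "Frank tells the truth" - this is FALSE (a lie) because Frank is a knave.
- Frank (knave) says "Either Jack or Frank is a knight, but not both" - this is FALSE (a lie) because Jack is a knave and Frank is a knave.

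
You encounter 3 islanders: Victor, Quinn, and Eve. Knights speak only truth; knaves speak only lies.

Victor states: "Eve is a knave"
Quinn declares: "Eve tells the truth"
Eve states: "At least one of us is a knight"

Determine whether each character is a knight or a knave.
Victor is a knave.
Quinn is a knight.
Eve is a knight.

Verification:
- Victor (knave) says "Eve is a knave" - this is FALSE (a lie) because Eve is a knight.
- Quinn (knight) says "Eve tells the truth" - this is TRUE because Eve is a knight.
- Eve (knight) says "At least one of us is a knight" - this is TRUE because Quinn and Eve are knights.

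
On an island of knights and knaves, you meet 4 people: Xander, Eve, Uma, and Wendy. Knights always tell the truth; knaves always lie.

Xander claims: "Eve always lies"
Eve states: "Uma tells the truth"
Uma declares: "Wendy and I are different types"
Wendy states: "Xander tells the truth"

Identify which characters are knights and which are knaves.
Xander is a knave.
Eve is a knight.
Uma is a knight.
Wendy is a knave.

Verification:
- Xander (knave) says "Eve always lies" - this is FALSE (a lie) because Eve is a knight.
- Eve (knight) says "Uma tells the truth" - this is TRUE because Uma is a knight.
- Uma (knight) says "Wendy and I are different types" - this is TRUE because Uma is a knight and Wendy is a knave.
- Wendy (knave) says "Xander tells the truth" - this is FALSE (a lie) because Xander is a knave.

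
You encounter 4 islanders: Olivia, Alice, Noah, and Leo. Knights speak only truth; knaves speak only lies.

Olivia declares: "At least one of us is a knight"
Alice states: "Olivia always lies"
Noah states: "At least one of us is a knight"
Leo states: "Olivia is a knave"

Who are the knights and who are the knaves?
Olivia is a knight.
Alice is a knave.
Noah is a knight.
Leo is a knave.

Verification:
- Olivia (knight) says "At least one of us is a knight" - this is TRUE because Olivia and Noah are knights.
- Alice (knave) says "Olivia always lies" - this is FALSE (a lie) because Olivia is a knight.
- Noah (knight) says "At least one of us is a knight" - this is TRUE because Olivia and Noah are knights.
- Leo (knave) says "Olivia is a knave" - this is FALSE (a lie) because Olivia is a knight.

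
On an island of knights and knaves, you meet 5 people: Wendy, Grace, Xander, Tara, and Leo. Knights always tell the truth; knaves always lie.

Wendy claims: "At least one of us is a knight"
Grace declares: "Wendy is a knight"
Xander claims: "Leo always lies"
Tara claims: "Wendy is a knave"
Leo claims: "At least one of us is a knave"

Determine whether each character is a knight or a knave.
Wendy is a knight.
Grace is a knight.
Xander is a knave.
Tara is a knave.
Leo is a knight.

Verification:
- Wendy (knight) says "At least one of us is a knight" - this is TRUE because Wendy, Grace, and Leo are knights.
- Grace (knight) says "Wendy is a knight" - this is TRUE because Wendy is a knight.
- Xander (knave) says "Leo always lies" - this is FALSE (a lie) because Leo is a knight.
- Tara (knave) says "Wendy is a knave" - this is FALSE (a lie) because Wendy is a knight.
- Leo (knight) says "At least one of us is a knave" - this is TRUE because Xander and Tara are knaves.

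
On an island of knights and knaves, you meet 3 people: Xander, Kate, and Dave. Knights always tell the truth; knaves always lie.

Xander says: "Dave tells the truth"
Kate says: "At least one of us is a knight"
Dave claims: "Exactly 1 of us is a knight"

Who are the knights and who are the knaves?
Xander is a knave.
Kate is a knave.
Dave is a knave.

Verification:
- Xander (knave) says "Dave tells the truth" - this is FALSE (a lie) because Dave is a knave.
- Kate (knave) says "At least one of us is a knight" - this is FALSE (a lie) because no one is a knight.
- Dave (knave) says "Exactly 1 of us is a knight" - this is FALSE (a lie) because there are 0 knights.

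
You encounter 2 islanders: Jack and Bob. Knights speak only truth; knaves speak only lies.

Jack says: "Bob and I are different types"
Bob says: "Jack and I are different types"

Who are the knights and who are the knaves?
Jack is a knave.
Bob is a knave.

Verification:
- Jack (knave) says "Bob and I are different types" - this is FALSE (a lie) because Jack is a knave and Bob is a knave.
- Bob (knave) says "Jack and I are different types" - this is FALSE (a lie) because Bob is a knave and Jack is a knave.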